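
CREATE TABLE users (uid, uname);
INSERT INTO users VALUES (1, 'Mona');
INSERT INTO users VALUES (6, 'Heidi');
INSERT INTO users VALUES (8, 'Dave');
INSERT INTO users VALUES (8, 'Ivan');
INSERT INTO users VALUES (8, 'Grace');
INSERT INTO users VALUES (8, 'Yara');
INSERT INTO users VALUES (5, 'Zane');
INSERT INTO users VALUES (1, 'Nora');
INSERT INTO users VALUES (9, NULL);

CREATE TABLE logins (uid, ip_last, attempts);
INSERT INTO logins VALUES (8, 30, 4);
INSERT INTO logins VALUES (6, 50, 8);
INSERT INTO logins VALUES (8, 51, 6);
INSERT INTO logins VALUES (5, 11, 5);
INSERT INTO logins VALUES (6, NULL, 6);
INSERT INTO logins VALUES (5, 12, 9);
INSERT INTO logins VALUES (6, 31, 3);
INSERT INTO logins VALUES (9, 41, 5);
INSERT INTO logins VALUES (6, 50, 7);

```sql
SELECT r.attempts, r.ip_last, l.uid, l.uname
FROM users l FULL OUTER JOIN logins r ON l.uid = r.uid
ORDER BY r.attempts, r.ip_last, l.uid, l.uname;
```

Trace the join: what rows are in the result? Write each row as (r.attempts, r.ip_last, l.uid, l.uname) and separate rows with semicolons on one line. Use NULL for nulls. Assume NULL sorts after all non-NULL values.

(3, 31, 6, Heidi); (4, 30, 8, Dave); (4, 30, 8, Grace); (4, 30, 8, Ivan); (4, 30, 8, Yara); (5, 11, 5, Zane); (5, 41, 9, NULL); (6, 51, 8, Dave); (6, 51, 8, Grace); (6, 51, 8, Ivan); (6, 51, 8, Yara); (6, NULL, 6, Heidi); (7, 50, 6, Heidi); (8, 50, 6, Heidi); (9, 12, 5, Zane); (NULL, NULL, 1, Mona); (NULL, NULL, 1, Nora)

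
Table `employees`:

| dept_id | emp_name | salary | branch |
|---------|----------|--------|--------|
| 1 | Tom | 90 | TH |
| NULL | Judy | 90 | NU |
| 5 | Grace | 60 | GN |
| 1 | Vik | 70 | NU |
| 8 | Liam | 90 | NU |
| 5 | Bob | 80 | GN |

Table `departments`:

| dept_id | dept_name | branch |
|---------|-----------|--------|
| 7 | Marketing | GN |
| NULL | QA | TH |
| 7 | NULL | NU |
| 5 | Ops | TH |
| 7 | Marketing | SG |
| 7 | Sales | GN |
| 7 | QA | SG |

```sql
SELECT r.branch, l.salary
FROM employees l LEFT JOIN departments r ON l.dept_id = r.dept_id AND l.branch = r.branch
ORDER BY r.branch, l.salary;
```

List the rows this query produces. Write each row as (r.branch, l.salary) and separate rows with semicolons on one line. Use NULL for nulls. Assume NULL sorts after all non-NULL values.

(NULL, 60); (NULL, 70); (NULL, 80); (NULL, 90); (NULL, 90); (NULL, 90)

LEFT JOIN keeps every row from `employees`; unmatched rows get NULL for `departments`'s columns.
Matching on l.dept_id = r.dept_id AND l.branch = r.branch. A NULL in a compared column never satisfies the condition.
- l[0] dept_id=1, branch=TH → no match; kept with NULLs on the r side.
- l[1] dept_id=NULL, branch=NU → no match; kept with NULLs on the r side.
- l[2] dept_id=5, branch=GN → no match; kept with NULLs on the r side.
- l[3] dept_id=1, branch=NU → no match; kept with NULLs on the r side.
- l[4] dept_id=8, branch=NU → no match; kept with NULLs on the r side.
- l[5] dept_id=5, branch=GN → no match; kept with NULLs on the r side.
After projecting and ordering:
r.branch | l.salary
NULL | 60
NULL | 70
NULL | 80
NULL | 90
NULL | 90
NULL | 90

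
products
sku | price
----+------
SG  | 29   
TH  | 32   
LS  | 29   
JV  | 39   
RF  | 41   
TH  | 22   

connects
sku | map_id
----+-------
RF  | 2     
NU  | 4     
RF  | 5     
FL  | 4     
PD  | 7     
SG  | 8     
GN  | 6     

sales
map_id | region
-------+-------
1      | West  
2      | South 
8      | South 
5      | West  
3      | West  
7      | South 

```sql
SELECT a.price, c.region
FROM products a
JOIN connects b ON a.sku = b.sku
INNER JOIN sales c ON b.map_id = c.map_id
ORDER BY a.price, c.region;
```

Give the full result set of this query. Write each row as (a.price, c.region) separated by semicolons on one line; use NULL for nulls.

(29, South); (41, South); (41, West)

Evaluate left to right. First `products a INNER JOIN connects b` on sku: 3 row(s).
Then INNER JOIN `sales c` on map_id: keep only rows whose b.map_id appears in c.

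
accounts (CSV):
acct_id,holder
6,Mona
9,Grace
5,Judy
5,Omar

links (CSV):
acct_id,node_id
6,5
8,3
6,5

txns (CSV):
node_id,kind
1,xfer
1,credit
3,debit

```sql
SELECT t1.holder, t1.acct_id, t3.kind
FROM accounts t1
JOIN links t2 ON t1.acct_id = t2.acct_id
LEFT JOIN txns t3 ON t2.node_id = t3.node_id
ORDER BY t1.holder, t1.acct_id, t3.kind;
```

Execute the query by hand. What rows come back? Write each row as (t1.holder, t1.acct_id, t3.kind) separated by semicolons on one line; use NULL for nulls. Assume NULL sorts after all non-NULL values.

(Mona, 6, NULL); (Mona, 6, NULL)

Evaluate left to right. First `accounts t1 INNER JOIN links t2` on acct_id: 2 row(s).
Then LEFT JOIN `txns t3` on node_id: each of those 2 rows is kept; rows whose t2.node_id has no match in t3 get NULL for t3's columns.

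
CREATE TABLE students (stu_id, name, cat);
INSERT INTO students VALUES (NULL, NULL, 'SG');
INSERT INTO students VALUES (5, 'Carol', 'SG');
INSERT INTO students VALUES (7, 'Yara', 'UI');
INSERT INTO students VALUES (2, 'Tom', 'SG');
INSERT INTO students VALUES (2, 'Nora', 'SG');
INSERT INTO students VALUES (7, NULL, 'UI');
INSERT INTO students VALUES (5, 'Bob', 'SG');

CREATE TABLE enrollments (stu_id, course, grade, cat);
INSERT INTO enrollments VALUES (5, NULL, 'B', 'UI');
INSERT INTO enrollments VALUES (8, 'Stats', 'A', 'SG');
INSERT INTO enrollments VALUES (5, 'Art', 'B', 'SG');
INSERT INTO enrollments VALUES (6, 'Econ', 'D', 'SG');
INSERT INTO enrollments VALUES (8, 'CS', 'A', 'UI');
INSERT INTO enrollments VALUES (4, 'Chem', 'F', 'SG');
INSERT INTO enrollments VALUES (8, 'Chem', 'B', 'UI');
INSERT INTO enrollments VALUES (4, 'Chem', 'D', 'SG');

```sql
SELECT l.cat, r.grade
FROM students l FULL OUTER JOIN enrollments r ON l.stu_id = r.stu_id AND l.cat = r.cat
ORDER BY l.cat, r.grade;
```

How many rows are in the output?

14

FULL OUTER JOIN keeps every row from both sides; unmatched rows get NULL for the other side's columns.
Matching on l.stu_id = r.stu_id AND l.cat = r.cat. A NULL in a compared column never satisfies the condition.
- l[0] stu_id=NULL, cat=SG → no match; kept with NULLs on the r side.
- l[1] stu_id=5, cat=SG → 1 match(es) in r → 1 row(s).
- l[2] stu_id=7, cat=UI → no match; kept with NULLs on the r side.
- l[3] stu_id=2, cat=SG → no match; kept with NULLs on the r side.
- l[4] stu_id=2, cat=SG → no match; kept with NULLs on the r side.
- l[5] stu_id=7, cat=UI → no match; kept with NULLs on the r side.
- l[6] stu_id=5, cat=SG → 1 match(es) in r → 1 row(s).
- 7 row(s) from r found no l partner → padded with NULL.
Total: 2 matched + 12 padded = 14 rows.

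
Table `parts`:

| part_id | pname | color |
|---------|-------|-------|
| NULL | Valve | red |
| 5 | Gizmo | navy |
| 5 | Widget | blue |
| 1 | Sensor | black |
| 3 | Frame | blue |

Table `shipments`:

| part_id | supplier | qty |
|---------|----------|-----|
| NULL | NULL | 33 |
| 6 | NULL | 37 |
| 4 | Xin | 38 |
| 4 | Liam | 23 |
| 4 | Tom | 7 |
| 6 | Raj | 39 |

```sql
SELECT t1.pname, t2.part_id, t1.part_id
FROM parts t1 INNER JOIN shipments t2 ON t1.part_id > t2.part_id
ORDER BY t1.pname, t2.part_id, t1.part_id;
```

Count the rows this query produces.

6

INNER JOIN keeps only pairs where the ON condition holds.
Matching on t1.part_id > t2.part_id. A NULL in a compared column never satisfies the condition.
- part_id=NULL: no matching t2 row, dropped.
- part_id=5: 3 matching t2 row(s), so 3 row(s) emitted.
- part_id=5: 3 matching t2 row(s), so 3 row(s) emitted.
- part_id=1: no matching t2 row, dropped.
- part_id=3: no matching t2 row, dropped.
Total: 6 rows.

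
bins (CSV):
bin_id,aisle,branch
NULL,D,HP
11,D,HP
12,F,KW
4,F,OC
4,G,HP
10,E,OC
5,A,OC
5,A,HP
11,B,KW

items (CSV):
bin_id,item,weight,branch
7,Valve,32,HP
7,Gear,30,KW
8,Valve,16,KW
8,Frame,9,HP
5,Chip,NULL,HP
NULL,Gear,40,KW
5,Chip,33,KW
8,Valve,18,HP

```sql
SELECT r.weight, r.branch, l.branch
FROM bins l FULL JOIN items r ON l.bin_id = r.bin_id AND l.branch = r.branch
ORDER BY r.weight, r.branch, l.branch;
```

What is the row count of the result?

16

FULL OUTER JOIN keeps every row from both sides; unmatched rows get NULL for the other side's columns.
Matching on l.bin_id = r.bin_id AND l.branch = r.branch. A NULL in a compared column never satisfies the condition.
Matched pairs: 1; unmatched l rows kept: 8; unmatched r rows kept: 7.
Total: 1 matched + 15 padded = 16 rows.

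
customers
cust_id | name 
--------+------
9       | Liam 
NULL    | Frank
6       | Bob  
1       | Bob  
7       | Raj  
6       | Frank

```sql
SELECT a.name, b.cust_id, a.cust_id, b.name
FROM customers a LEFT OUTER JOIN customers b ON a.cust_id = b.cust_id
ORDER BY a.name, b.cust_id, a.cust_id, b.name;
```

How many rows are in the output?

8

LEFT JOIN keeps every row from `customers a`; unmatched rows get NULL for `customers b`'s columns.
Matching on a.cust_id = b.cust_id. A NULL in a compared column never satisfies the condition.
Matched pairs: 7; unmatched a rows kept: 1.
Total: 7 matched + 1 padded = 8 rows.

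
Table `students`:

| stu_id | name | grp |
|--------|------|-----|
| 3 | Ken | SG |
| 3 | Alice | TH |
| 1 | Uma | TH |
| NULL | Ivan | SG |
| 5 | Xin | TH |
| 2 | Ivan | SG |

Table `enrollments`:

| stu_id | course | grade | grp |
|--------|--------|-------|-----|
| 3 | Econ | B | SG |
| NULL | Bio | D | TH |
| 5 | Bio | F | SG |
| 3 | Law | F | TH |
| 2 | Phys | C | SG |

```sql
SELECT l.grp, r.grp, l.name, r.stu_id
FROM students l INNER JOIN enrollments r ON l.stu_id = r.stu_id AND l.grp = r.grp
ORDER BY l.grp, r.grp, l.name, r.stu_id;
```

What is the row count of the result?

3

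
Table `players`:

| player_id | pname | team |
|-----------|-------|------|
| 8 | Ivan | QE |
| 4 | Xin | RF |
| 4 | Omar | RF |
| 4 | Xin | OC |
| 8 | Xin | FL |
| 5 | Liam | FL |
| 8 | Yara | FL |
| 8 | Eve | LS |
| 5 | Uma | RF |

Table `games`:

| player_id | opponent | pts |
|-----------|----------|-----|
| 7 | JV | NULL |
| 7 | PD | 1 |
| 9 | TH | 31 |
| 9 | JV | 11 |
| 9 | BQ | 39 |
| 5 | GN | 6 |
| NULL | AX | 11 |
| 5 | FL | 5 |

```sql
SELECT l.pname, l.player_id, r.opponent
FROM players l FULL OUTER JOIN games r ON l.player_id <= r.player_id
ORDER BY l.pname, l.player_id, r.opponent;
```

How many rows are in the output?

48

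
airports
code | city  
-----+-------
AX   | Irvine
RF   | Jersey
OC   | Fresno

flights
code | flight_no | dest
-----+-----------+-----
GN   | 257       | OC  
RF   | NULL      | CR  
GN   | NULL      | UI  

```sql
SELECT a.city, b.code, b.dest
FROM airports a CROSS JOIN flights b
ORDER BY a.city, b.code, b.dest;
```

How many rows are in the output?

CROSS JOIN pairs every row of `airports` with every row of `flights`: 3 × 3 = 9 rows.

9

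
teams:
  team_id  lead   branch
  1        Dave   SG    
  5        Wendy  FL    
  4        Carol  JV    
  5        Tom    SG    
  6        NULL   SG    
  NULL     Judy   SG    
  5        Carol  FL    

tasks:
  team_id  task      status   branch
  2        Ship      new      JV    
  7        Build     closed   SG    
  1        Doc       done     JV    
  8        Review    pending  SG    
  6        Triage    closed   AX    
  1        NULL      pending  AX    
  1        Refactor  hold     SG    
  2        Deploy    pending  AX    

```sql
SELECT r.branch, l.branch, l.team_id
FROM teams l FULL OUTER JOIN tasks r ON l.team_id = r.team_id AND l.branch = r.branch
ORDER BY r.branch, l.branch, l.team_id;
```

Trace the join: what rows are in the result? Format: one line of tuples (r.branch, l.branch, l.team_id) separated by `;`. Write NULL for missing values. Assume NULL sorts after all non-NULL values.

(AX, NULL, NULL); (AX, NULL, NULL); (AX, NULL, NULL); (JV, NULL, NULL); (JV, NULL, NULL); (SG, SG, 1); (SG, NULL, NULL); (SG, NULL, NULL); (NULL, FL, 5); (NULL, FL, 5); (NULL, JV, 4); (NULL, SG, 5); (NULL, SG, 6); (NULL, SG, NULL)

FULL OUTER JOIN keeps every row from both sides; unmatched rows get NULL for the other side's columns.
Matching on l.team_id = r.team_id AND l.branch = r.branch. A NULL in a compared column never satisfies the condition.
- l row (team_id=1, branch=SG): matches 1 r row(s) → 1 output row(s).
- l row (team_id=5, branch=FL): no match → kept, r columns NULL.
- l row (team_id=4, branch=JV): no match → kept, r columns NULL.
- l row (team_id=5, branch=SG): no match → kept, r columns NULL.
- l row (team_id=6, branch=SG): no match → kept, r columns NULL.
- l row (team_id=NULL, branch=SG): no match → kept, r columns NULL.
- l row (team_id=5, branch=FL): no match → kept, r columns NULL.
- 7 r row(s) had no l match → kept, l columns NULL.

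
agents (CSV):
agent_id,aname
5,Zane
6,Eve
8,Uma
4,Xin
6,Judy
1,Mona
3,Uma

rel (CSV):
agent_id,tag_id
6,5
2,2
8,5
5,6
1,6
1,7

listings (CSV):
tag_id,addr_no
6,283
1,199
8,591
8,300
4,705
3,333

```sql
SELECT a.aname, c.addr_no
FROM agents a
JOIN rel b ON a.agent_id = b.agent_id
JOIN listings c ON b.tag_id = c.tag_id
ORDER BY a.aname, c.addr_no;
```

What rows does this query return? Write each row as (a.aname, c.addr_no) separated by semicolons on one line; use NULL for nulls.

Evaluate left to right. First `agents a INNER JOIN rel b` on agent_id: 6 row(s).
Then INNER JOIN `listings c` on tag_id: keep only rows whose b.tag_id appears in c.

(Mona, 283); (Zane, 283)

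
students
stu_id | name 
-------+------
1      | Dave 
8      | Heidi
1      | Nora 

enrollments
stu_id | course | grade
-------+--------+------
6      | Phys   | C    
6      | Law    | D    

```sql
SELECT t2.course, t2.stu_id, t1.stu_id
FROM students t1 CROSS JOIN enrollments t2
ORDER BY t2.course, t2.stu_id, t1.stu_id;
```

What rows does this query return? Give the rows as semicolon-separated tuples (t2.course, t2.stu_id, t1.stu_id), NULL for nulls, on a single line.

(Law, 6, 1); (Law, 6, 1); (Law, 6, 8); (Phys, 6, 1); (Phys, 6, 1); (Phys, 6, 8)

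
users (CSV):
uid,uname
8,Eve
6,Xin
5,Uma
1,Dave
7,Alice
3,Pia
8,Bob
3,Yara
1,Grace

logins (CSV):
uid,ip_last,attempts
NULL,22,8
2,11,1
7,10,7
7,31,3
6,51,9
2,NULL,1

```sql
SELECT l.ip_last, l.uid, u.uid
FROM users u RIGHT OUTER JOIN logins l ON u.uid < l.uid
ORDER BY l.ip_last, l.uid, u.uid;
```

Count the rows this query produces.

22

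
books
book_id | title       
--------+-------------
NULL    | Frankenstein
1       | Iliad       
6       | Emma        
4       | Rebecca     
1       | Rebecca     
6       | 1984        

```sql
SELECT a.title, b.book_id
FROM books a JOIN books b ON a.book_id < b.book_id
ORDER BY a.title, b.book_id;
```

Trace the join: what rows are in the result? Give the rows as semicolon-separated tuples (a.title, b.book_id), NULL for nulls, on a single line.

(Iliad, 4); (Iliad, 6); (Iliad, 6); (Rebecca, 4); (Rebecca, 6); (Rebecca, 6); (Rebecca, 6); (Rebecca, 6)

INNER JOIN keeps only pairs where the ON condition holds.
Matching on a.book_id < b.book_id. A NULL in a compared column never satisfies the condition.
- book_id=NULL: no matching b row, dropped.
- book_id=1: 3 matching b row(s), so 3 row(s) emitted.
- book_id=6: no matching b row, dropped.
- book_id=4: 2 matching b row(s), so 2 row(s) emitted.
- book_id=1: 3 matching b row(s), so 3 row(s) emitted.
- book_id=6: no matching b row, dropped.
After projecting and ordering:
a.title | b.book_id
Iliad | 4
Iliad | 6
Iliad | 6
Rebecca | 4
Rebecca | 6
Rebecca | 6
Rebecca | 6
Rebecca | 6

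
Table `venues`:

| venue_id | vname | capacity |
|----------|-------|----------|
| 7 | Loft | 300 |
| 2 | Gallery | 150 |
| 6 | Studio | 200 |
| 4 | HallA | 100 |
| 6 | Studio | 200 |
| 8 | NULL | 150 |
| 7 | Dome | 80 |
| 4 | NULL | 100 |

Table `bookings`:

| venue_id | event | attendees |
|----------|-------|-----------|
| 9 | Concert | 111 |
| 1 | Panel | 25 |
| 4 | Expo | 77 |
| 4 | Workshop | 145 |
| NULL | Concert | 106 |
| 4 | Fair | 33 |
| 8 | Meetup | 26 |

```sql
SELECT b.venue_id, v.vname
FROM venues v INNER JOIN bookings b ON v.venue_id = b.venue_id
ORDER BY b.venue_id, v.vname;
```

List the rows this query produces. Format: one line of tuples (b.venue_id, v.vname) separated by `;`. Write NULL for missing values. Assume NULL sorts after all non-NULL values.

INNER JOIN keeps only pairs where the ON condition holds.
Matching on v.venue_id = b.venue_id. A NULL in a compared column never satisfies the condition.
Matched pairs: 7.

(4, HallA); (4, HallA); (4, HallA); (4, NULL); (4, NULL); (4, NULL); (8, NULL)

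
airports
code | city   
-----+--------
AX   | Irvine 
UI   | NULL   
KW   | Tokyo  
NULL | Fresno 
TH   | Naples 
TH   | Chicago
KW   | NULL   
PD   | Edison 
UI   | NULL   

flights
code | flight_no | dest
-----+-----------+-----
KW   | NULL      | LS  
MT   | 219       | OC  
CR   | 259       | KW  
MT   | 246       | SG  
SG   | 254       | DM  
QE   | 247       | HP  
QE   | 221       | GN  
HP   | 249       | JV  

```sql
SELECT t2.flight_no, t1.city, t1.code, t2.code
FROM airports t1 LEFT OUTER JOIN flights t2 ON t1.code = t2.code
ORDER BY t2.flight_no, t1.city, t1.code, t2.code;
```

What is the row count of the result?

LEFT JOIN keeps every row from `airports`; unmatched rows get NULL for `flights`'s columns.
Matching on t1.code = t2.code. A NULL in a compared column never satisfies the condition.
- code=AX: no t2 row matches, row kept with t2 columns NULL.
- code=UI: no t2 row matches, row kept with t2 columns NULL.
- code=KW: 1 matching t2 row(s), so 1 row(s) emitted.
- code=NULL: no t2 row matches, row kept with t2 columns NULL.
- code=TH: no t2 row matches, row kept with t2 columns NULL.
- code=TH: no t2 row matches, row kept with t2 columns NULL.
- code=KW: 1 matching t2 row(s), so 1 row(s) emitted.
- code=PD: no t2 row matches, row kept with t2 columns NULL.
- code=UI: no t2 row matches, row kept with t2 columns NULL.
Total: 2 matched + 7 padded = 9 rows.

9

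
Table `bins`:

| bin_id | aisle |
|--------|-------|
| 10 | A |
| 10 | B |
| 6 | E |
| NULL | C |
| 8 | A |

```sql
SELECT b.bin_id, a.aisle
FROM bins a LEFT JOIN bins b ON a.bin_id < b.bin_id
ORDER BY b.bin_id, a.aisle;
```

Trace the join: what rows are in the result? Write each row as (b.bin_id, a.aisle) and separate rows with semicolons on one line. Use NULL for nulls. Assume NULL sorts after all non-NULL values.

LEFT JOIN keeps every row from `bins a`; unmatched rows get NULL for `bins b`'s columns.
Matching on a.bin_id < b.bin_id. A NULL in a compared column never satisfies the condition.
- a row (bin_id=10): no match → kept, b columns NULL.
- a row (bin_id=10): no match → kept, b columns NULL.
- a row (bin_id=6): matches 3 b row(s) → 3 output row(s).
- a row (bin_id=NULL): no match → kept, b columns NULL.
- a row (bin_id=8): matches 2 b row(s) → 2 output row(s).
After projecting and ordering:
b.bin_id | a.aisle
8 | E
10 | A
10 | A
10 | E
10 | E
NULL | A
NULL | B
NULL | C

(8, E); (10, A); (10, A); (10, E); (10, E); (NULL, A); (NULL, B); (NULL, C)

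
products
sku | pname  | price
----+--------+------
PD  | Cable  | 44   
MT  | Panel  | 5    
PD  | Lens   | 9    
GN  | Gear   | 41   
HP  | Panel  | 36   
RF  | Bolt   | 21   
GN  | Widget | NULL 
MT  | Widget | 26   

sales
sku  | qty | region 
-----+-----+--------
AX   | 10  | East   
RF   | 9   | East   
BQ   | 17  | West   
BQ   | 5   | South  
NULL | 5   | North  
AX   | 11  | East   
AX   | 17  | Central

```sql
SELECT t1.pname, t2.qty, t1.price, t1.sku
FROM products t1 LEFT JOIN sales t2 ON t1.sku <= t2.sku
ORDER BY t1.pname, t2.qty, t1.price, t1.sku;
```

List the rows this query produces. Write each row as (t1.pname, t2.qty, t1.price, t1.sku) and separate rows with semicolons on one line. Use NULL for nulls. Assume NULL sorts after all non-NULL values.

(Bolt, 9, 21, RF); (Cable, 9, 44, PD); (Gear, 9, 41, GN); (Lens, 9, 9, PD); (Panel, 9, 5, MT); (Panel, 9, 36, HP); (Widget, 9, 26, MT); (Widget, 9, NULL, GN)

LEFT JOIN keeps every row from `products`; unmatched rows get NULL for `sales`'s columns.
Matching on t1.sku <= t2.sku. A NULL in a compared column never satisfies the condition.
- t1[0] sku=PD → 1 match(es) in t2 → 1 row(s).
- t1[1] sku=MT → 1 match(es) in t2 → 1 row(s).
- t1[2] sku=PD → 1 match(es) in t2 → 1 row(s).
- t1[3] sku=GN → 1 match(es) in t2 → 1 row(s).
- t1[4] sku=HP → 1 match(es) in t2 → 1 row(s).
- t1[5] sku=RF → 1 match(es) in t2 → 1 row(s).
- t1[6] sku=GN → 1 match(es) in t2 → 1 row(s).
- t1[7] sku=MT → 1 match(es) in t2 → 1 row(s).
After projecting and ordering:
t1.pname | t2.qty | t1.price | t1.sku
Bolt | 9 | 21 | RF
Cable | 9 | 44 | PD
Gear | 9 | 41 | GN
Lens | 9 | 9 | PD
Panel | 9 | 5 | MT
Panel | 9 | 36 | HP
Widget | 9 | 26 | MT
Widget | 9 | NULL | GN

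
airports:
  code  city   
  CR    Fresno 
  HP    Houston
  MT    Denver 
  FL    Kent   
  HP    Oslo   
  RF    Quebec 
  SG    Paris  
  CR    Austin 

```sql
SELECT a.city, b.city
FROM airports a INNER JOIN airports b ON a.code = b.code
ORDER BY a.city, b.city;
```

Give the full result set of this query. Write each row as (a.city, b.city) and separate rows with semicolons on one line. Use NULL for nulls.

(Austin, Austin); (Austin, Fresno); (Denver, Denver); (Fresno, Austin); (Fresno, Fresno); (Houston, Houston); (Houston, Oslo); (Kent, Kent); (Oslo, Houston); (Oslo, Oslo); (Paris, Paris); (Quebec, Quebec)

INNER JOIN keeps only pairs where the ON condition holds.
Matching on a.code = b.code.
- a (code=CR) pairs with 2 row(s) of b.
- a (code=HP) pairs with 2 row(s) of b.
- a (code=MT) pairs with 1 row(s) of b.
- a (code=FL) pairs with 1 row(s) of b.
- a (code=HP) pairs with 2 row(s) of b.
- a (code=RF) pairs with 1 row(s) of b.
- a (code=SG) pairs with 1 row(s) of b.
- a (code=CR) pairs with 2 row(s) of b.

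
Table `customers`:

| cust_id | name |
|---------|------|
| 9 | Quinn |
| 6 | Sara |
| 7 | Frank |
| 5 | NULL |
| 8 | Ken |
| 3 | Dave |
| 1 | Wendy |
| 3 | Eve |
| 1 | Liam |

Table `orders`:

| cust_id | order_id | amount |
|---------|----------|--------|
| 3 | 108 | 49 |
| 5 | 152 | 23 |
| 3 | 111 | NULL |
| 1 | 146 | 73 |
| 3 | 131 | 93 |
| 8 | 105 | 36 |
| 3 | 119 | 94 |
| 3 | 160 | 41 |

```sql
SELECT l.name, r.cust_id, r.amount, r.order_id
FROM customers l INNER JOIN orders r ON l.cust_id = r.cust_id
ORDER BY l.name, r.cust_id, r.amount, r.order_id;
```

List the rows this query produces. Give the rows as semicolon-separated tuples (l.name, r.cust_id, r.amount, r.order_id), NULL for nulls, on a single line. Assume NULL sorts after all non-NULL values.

INNER JOIN keeps only pairs where the ON condition holds.
Matching on l.cust_id = r.cust_id.
- l[0] cust_id=9 → no match; dropped.
- l[1] cust_id=6 → no match; dropped.
- l[2] cust_id=7 → no match; dropped.
- l[3] cust_id=5 → 1 match(es) in r → 1 row(s).
- l[4] cust_id=8 → 1 match(es) in r → 1 row(s).
- l[5] cust_id=3 → 5 match(es) in r → 5 row(s).
- l[6] cust_id=1 → 1 match(es) in r → 1 row(s).
- l[7] cust_id=3 → 5 match(es) in r → 5 row(s).
- l[8] cust_id=1 → 1 match(es) in r → 1 row(s).

(Dave, 3, 41, 160); (Dave, 3, 49, 108); (Dave, 3, 93, 131); (Dave, 3, 94, 119); (Dave, 3, NULL, 111); (Eve, 3, 41, 160); (Eve, 3, 49, 108); (Eve, 3, 93, 131); (Eve, 3, 94, 119); (Eve, 3, NULL, 111); (Ken, 8, 36, 105); (Liam, 1, 73, 146); (Wendy, 1, 73, 146); (NULL, 5, 23, 152)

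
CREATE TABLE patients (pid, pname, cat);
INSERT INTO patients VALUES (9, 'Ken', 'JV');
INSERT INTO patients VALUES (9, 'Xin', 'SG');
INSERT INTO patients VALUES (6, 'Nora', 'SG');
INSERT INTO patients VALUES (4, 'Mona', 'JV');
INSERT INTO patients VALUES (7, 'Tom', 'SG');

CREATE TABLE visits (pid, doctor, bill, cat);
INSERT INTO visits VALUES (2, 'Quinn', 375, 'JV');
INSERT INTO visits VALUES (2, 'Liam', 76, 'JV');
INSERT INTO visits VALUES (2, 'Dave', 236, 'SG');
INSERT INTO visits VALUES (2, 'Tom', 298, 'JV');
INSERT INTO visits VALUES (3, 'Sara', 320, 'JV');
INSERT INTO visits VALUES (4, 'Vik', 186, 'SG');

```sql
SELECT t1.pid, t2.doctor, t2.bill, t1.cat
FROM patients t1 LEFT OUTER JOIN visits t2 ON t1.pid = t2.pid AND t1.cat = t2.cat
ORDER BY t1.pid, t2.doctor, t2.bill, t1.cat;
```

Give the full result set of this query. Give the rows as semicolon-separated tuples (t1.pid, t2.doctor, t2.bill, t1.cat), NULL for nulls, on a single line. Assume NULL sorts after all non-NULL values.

LEFT JOIN keeps every row from `patients`; unmatched rows get NULL for `visits`'s columns.
Matching on t1.pid = t2.pid AND t1.cat = t2.cat.
Matched pairs: 0; unmatched t1 rows kept: 5.

(4, NULL, NULL, JV); (6, NULL, NULL, SG); (7, NULL, NULL, SG); (9, NULL, NULL, JV); (9, NULL, NULL, SG)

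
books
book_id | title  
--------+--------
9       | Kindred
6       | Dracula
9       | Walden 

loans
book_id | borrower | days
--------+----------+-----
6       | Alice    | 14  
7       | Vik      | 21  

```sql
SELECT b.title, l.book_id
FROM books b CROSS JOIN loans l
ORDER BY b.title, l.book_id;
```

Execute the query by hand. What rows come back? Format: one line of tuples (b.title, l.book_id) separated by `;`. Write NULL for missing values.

(Dracula, 6); (Dracula, 7); (Kindred, 6); (Kindred, 7); (Walden, 6); (Walden, 7)

CROSS JOIN pairs every row of `books` with every row of `loans`: 3 × 2 = 6 rows.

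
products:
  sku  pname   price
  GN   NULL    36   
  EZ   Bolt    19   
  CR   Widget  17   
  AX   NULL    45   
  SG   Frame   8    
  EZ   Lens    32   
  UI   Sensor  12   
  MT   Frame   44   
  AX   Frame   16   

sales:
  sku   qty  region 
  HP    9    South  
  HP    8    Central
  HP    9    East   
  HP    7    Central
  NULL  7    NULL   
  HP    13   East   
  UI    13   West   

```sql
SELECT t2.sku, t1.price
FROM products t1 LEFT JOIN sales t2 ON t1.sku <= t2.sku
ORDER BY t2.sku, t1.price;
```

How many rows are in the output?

LEFT JOIN keeps every row from `products`; unmatched rows get NULL for `sales`'s columns.
Matching on t1.sku <= t2.sku. A NULL in a compared column never satisfies the condition.
- t1[0] sku=GN → 6 match(es) in t2 → 6 row(s).
- t1[1] sku=EZ → 6 match(es) in t2 → 6 row(s).
- t1[2] sku=CR → 6 match(es) in t2 → 6 row(s).
- t1[3] sku=AX → 6 match(es) in t2 → 6 row(s).
- t1[4] sku=SG → 1 match(es) in t2 → 1 row(s).
- t1[5] sku=EZ → 6 match(es) in t2 → 6 row(s).
- t1[6] sku=UI → 1 match(es) in t2 → 1 row(s).
- t1[7] sku=MT → 1 match(es) in t2 → 1 row(s).
- t1[8] sku=AX → 6 match(es) in t2 → 6 row(s).
Total: 39 rows.

39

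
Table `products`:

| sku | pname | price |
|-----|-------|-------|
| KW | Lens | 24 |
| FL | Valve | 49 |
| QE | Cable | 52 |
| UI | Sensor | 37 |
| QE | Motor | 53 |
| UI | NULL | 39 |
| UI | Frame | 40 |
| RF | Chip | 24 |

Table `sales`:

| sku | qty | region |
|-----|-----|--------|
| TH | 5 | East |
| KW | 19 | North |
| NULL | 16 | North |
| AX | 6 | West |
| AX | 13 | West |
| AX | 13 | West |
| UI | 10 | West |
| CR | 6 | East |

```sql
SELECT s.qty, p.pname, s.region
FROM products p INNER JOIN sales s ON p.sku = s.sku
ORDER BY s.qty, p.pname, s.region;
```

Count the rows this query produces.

4

INNER JOIN keeps only pairs where the ON condition holds.
Matching on p.sku = s.sku. A NULL in a compared column never satisfies the condition.
- p[0] sku=KW → 1 match(es) in s → 1 row(s).
- p[1] sku=FL → no match; dropped.
- p[2] sku=QE → no match; dropped.
- p[3] sku=UI → 1 match(es) in s → 1 row(s).
- p[4] sku=QE → no match; dropped.
- p[5] sku=UI → 1 match(es) in s → 1 row(s).
- p[6] sku=UI → 1 match(es) in s → 1 row(s).
- p[7] sku=RF → no match; dropped.
Total: 4 rows.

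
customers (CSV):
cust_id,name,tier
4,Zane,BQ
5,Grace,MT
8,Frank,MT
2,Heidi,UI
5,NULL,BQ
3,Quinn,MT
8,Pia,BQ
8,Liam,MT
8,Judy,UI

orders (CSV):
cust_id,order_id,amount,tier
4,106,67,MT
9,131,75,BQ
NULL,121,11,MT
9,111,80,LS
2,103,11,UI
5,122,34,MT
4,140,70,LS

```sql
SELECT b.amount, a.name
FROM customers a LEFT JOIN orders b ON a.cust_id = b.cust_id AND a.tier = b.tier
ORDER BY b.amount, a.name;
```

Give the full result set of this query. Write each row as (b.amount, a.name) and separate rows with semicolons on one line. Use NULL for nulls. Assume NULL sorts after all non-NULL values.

LEFT JOIN keeps every row from `customers`; unmatched rows get NULL for `orders`'s columns.
Matching on a.cust_id = b.cust_id AND a.tier = b.tier. A NULL in a compared column never satisfies the condition.
- cust_id=4, tier=BQ: no b row matches, row kept with b columns NULL.
- cust_id=5, tier=MT: 1 matching b row(s), so 1 row(s) emitted.
- cust_id=8, tier=MT: no b row matches, row kept with b columns NULL.
- cust_id=2, tier=UI: 1 matching b row(s), so 1 row(s) emitted.
- cust_id=5, tier=BQ: no b row matches, row kept with b columns NULL.
- cust_id=3, tier=MT: no b row matches, row kept with b columns NULL.
- cust_id=8, tier=BQ: no b row matches, row kept with b columns NULL.
- cust_id=8, tier=MT: no b row matches, row kept with b columns NULL.
- cust_id=8, tier=UI: no b row matches, row kept with b columns NULL.
After projecting and ordering:
b.amount | a.name
11 | Heidi
34 | Grace
NULL | Frank
NULL | Judy
NULL | Liam
NULL | Pia
NULL | Quinn
NULL | Zane
NULL | NULL

(11, Heidi); (34, Grace); (NULL, Frank); (NULL, Judy); (NULL, Liam); (NULL, Pia); (NULL, Quinn); (NULL, Zane); (NULL, NULL)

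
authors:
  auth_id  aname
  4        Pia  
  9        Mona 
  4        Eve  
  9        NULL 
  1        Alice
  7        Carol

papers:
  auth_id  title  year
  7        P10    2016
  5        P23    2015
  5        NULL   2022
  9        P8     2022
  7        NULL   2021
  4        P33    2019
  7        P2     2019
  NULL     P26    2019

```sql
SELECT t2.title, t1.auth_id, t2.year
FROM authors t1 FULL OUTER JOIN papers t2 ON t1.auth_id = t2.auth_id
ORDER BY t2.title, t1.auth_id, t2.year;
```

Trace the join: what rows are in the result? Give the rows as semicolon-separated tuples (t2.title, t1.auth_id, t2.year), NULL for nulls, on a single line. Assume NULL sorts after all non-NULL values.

FULL OUTER JOIN keeps every row from both sides; unmatched rows get NULL for the other side's columns.
Matching on t1.auth_id = t2.auth_id. A NULL in a compared column never satisfies the condition.
- auth_id=4: 1 matching t2 row(s), so 1 row(s) emitted.
- auth_id=9: 1 matching t2 row(s), so 1 row(s) emitted.
- auth_id=4: 1 matching t2 row(s), so 1 row(s) emitted.
- auth_id=9: 1 matching t2 row(s), so 1 row(s) emitted.
- auth_id=1: no t2 row matches, row kept with t2 columns NULL.
- auth_id=7: 3 matching t2 row(s), so 3 row(s) emitted.
- 3 t2 row(s) had no t1 match → kept, t1 columns NULL.

(P10, 7, 2016); (P2, 7, 2019); (P23, NULL, 2015); (P26, NULL, 2019); (P33, 4, 2019); (P33, 4, 2019); (P8, 9, 2022); (P8, 9, 2022); (NULL, 1, NULL); (NULL, 7, 2021); (NULL, NULL, 2022)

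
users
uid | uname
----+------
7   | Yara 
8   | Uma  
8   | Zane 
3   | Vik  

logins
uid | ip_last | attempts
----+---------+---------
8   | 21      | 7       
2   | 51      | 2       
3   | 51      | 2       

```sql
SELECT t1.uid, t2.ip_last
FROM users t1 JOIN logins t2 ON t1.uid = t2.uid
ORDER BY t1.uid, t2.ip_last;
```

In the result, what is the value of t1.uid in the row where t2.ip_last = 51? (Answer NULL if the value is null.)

3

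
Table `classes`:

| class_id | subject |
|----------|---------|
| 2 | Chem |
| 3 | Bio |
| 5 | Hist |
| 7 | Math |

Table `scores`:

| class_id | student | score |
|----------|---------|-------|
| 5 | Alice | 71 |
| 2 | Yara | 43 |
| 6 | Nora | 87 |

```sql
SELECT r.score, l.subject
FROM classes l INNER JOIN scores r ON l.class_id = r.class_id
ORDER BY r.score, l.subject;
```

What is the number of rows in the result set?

INNER JOIN keeps only pairs where the ON condition holds.
Matching on l.class_id = r.class_id.
Matched pairs: 2.
Total: 2 rows.

2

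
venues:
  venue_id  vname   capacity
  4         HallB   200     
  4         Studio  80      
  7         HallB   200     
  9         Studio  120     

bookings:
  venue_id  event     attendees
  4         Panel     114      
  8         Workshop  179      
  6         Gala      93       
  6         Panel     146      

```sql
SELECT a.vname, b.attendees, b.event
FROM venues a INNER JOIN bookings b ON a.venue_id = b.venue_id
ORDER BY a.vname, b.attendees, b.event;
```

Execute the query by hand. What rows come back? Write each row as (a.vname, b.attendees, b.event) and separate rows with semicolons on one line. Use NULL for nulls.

(HallB, 114, Panel); (Studio, 114, Panel)

INNER JOIN keeps only pairs where the ON condition holds.
Matching on a.venue_id = b.venue_id.
- a[0] venue_id=4 → 1 match(es) in b → 1 row(s).
- a[1] venue_id=4 → 1 match(es) in b → 1 row(s).
- a[2] venue_id=7 → no match; dropped.
- a[3] venue_id=9 → no match; dropped.
After projecting and ordering:
a.vname | b.attendees | b.event
HallB | 114 | Panel
Studio | 114 | Panel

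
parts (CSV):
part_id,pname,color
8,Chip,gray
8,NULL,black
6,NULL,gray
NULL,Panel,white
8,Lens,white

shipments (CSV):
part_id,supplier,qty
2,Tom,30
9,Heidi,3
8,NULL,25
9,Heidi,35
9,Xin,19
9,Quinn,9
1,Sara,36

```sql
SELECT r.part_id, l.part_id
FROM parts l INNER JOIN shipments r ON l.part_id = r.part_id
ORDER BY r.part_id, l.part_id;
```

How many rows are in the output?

INNER JOIN keeps only pairs where the ON condition holds.
Matching on l.part_id = r.part_id. A NULL in a compared column never satisfies the condition.
- l (part_id=8) pairs with 1 row(s) of r.
- l (part_id=8) pairs with 1 row(s) of r.
- l (part_id=6) has no partner → excluded.
- l (part_id=NULL) has no partner → excluded.
- l (part_id=8) pairs with 1 row(s) of r.
Total: 3 rows.

3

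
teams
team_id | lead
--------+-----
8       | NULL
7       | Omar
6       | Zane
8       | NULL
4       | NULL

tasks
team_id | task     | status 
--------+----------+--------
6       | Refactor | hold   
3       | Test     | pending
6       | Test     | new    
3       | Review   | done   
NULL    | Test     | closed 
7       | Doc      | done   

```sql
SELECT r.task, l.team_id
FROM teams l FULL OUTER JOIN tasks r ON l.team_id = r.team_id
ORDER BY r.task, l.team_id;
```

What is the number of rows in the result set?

9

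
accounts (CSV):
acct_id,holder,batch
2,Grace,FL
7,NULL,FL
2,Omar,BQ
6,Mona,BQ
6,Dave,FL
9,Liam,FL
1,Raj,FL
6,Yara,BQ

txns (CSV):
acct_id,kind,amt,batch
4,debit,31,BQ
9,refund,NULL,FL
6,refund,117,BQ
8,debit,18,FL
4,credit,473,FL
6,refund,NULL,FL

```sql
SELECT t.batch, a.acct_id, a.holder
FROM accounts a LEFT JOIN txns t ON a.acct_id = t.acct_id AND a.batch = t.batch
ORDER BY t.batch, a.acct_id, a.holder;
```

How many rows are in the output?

8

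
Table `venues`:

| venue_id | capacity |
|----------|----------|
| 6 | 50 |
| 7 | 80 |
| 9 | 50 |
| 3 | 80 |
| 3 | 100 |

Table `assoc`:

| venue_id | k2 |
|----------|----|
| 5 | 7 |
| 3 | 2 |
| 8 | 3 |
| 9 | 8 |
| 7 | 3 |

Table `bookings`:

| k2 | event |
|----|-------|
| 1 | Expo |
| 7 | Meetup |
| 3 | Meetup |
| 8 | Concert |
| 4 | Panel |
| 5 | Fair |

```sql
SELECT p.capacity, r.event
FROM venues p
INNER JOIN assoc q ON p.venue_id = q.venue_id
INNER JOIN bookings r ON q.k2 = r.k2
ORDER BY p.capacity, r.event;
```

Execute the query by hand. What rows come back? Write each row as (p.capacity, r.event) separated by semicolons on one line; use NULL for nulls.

(50, Concert); (80, Meetup)

Joins associate left-to-right: venues INNER JOIN assoc on venue_id gives 4 intermediate row(s).
Then INNER JOIN `bookings r` on k2: keep only rows whose q.k2 appears in r.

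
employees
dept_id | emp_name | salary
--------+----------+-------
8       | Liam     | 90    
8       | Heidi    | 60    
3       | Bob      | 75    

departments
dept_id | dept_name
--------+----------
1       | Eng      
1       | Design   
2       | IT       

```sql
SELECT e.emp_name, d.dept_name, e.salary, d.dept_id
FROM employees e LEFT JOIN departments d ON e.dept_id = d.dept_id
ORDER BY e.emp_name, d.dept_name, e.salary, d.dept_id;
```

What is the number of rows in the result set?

3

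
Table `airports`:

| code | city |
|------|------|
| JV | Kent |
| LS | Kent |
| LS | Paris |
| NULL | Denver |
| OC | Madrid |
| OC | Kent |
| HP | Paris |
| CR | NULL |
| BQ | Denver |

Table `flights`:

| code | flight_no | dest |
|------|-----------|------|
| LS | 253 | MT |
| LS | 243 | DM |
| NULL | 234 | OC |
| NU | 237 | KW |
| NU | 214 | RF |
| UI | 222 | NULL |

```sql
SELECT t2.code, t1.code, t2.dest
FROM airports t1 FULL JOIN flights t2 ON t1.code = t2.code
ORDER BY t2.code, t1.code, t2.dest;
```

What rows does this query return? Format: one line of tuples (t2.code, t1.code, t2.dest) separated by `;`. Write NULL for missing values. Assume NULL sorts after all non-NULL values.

(LS, LS, DM); (LS, LS, DM); (LS, LS, MT); (LS, LS, MT); (NU, NULL, KW); (NU, NULL, RF); (UI, NULL, NULL); (NULL, BQ, NULL); (NULL, CR, NULL); (NULL, HP, NULL); (NULL, JV, NULL); (NULL, OC, NULL); (NULL, OC, NULL); (NULL, NULL, OC); (NULL, NULL, NULL)

FULL OUTER JOIN keeps every row from both sides; unmatched rows get NULL for the other side's columns.
Matching on t1.code = t2.code. A NULL in a compared column never satisfies the condition.
- code=JV: no t2 row matches, row kept with t2 columns NULL.
- code=LS: 2 matching t2 row(s), so 2 row(s) emitted.
- code=LS: 2 matching t2 row(s), so 2 row(s) emitted.
- code=NULL: no t2 row matches, row kept with t2 columns NULL.
- code=OC: no t2 row matches, row kept with t2 columns NULL.
- code=OC: no t2 row matches, row kept with t2 columns NULL.
- code=HP: no t2 row matches, row kept with t2 columns NULL.
- code=CR: no t2 row matches, row kept with t2 columns NULL.
- code=BQ: no t2 row matches, row kept with t2 columns NULL.
- 4 row(s) from t2 found no t1 partner → padded with NULL.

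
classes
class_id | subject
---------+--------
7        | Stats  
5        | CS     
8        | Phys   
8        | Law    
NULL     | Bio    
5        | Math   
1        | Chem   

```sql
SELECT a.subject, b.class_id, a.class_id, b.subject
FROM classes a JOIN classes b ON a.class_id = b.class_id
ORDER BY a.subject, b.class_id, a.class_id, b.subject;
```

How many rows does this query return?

INNER JOIN keeps only pairs where the ON condition holds.
Matching on a.class_id = b.class_id. A NULL in a compared column never satisfies the condition.
- a (class_id=7) pairs with 1 row(s) of b.
- a (class_id=5) pairs with 2 row(s) of b.
- a (class_id=8) pairs with 2 row(s) of b.
- a (class_id=8) pairs with 2 row(s) of b.
- a (class_id=NULL) has no partner → excluded.
- a (class_id=5) pairs with 2 row(s) of b.
- a (class_id=1) pairs with 1 row(s) of b.
Total: 10 rows.

10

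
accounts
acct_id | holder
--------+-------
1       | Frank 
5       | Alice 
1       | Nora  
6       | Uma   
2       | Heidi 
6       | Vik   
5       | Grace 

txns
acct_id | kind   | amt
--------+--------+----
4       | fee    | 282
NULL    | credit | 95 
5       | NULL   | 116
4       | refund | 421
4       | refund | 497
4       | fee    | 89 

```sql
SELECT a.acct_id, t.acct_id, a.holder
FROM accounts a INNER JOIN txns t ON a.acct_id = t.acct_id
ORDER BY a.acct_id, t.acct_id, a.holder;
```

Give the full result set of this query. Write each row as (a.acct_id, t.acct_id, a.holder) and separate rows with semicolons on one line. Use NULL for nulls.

INNER JOIN keeps only pairs where the ON condition holds.
Matching on a.acct_id = t.acct_id. A NULL in a compared column never satisfies the condition.
- acct_id=1: no matching t row, dropped.
- acct_id=5: 1 matching t row(s), so 1 row(s) emitted.
- acct_id=1: no matching t row, dropped.
- acct_id=6: no matching t row, dropped.
- acct_id=2: no matching t row, dropped.
- acct_id=6: no matching t row, dropped.
- acct_id=5: 1 matching t row(s), so 1 row(s) emitted.
After projecting and ordering:
a.acct_id | t.acct_id | a.holder
5 | 5 | Alice
5 | 5 | Grace

(5, 5, Alice); (5, 5, Grace)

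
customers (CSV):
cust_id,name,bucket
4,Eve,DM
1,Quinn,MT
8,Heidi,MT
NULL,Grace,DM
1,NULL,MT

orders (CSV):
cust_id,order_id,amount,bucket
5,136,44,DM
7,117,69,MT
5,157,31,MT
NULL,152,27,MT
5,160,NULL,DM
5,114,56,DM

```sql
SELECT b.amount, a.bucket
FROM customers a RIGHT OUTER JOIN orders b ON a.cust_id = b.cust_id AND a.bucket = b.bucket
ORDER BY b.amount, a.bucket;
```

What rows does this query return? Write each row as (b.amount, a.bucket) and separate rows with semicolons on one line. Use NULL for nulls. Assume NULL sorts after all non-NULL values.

(27, NULL); (31, NULL); (44, NULL); (56, NULL); (69, NULL); (NULL, NULL)

RIGHT JOIN keeps every row from `orders`; unmatched rows get NULL for `customers`'s columns.
Matching on a.cust_id = b.cust_id AND a.bucket = b.bucket. A NULL in a compared column never satisfies the condition.
- a[0] cust_id=4, bucket=DM → no match.
- a[1] cust_id=1, bucket=MT → no match.
- a[2] cust_id=8, bucket=MT → no match.
- a[3] cust_id=NULL, bucket=DM → no match.
- a[4] cust_id=1, bucket=MT → no match.
- 6 row(s) from b found no a partner → padded with NULL.
After projecting and ordering:
b.amount | a.bucket
27 | NULL
31 | NULL
44 | NULL
56 | NULL
69 | NULL
NULL | NULL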